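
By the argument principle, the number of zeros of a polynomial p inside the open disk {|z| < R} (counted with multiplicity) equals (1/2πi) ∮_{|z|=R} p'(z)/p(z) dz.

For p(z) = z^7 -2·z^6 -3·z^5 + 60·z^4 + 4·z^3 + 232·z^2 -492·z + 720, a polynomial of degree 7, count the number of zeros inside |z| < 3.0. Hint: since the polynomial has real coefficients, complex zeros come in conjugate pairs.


The zeros of p are: (-1 + 2i), (-1 - 2i), (3 + 3i), (3 - 3i), -4, (1 + 1i), (1 - 1i).
Their magnitudes are: 2.236, 2.236, 4.243, 4.243, 4, 1.414, 1.414.
Zeros with |z| < R = 3.0: (-1 + 2i), (-1 - 2i), (1 + 1i), (1 - 1i).
Count = 4.
By the argument principle, (1/2πi) ∮_{|z|=R} p'(z)/p(z) dz equals exactly this count.

Number of zeros inside |z| < 3.0: 4.


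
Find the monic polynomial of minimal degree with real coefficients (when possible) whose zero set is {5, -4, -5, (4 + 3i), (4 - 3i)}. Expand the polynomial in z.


The polynomial is p(z) = ∏_{α ∈ S} (z − α), where S = {5, -4, -5, (4 + 3i), (4 - 3i)}.
Expanding the product yields: p(z) = z^5 -4·z^4 -32·z^3 + 200·z^2 + 175·z -2500.
Note conjugate pairs combine to real quadratics: (z − (4+3i))(z − (4−3i)) = z² − 8z + 25.
The resulting polynomial has degree 5 and real coefficients as required.

p(z) = z^5 -4·z^4 -32·z^3 + 200·z^2 + 175·z -2500.


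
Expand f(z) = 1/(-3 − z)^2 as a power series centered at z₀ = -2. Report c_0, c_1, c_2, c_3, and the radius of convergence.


Let w = z − z₀, so z = z₀ + w.
Then -3 − z = -3 − (z₀ + w) = (-3 − z₀) − w = -1 − w.
f(z) = 1/(-1 − w)^2 = (1/(-1)^2) · (1 − w/(-1))^{−2}.
By the binomial series (1−u)^{−2} = Σ_{n≥0} C(n+1, 1) u^n for |u|<1, with u = w/(-1):
  c_n = C(n+1, 1) / (-1)^(n+2).
  c_0 = 1/(-1)^2 = 1.
  c_1 = 2/(-1)^3 = -2.
  c_2 = 3/(-1)^4 = 3.
  c_3 = 4/(-1)^5 = -4.
The series is valid for |w/d| < 1, i.e. |z − z₀| < |d|.
Radius of convergence: R = |-3 − z₀| = |-1| = 1 (distance from z₀ to the singularity z = -3).

c_0 = 1, c_1 = -2, c_2 = 3, c_3 = -4; R = 1.


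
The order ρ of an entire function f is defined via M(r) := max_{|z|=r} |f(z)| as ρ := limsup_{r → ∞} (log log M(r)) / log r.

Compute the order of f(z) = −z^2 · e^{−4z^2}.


M(r) = max_{|z|=r} |-1|·|z|^2·|e^{−4z^2}| = 1·r^2 · e^{4r^2} (the factors attain their maxima compatibly on |z|=r). Then log M(r) = log 1 + 2·log r + 4r^2, dominated by the last term, so log log M(r) ~ 2·log r. The polynomial factor -1z^2 contributes only a log r term and does not affect the order. ρ = 2.
Therefore ρ = 2.

Order ρ = 2.


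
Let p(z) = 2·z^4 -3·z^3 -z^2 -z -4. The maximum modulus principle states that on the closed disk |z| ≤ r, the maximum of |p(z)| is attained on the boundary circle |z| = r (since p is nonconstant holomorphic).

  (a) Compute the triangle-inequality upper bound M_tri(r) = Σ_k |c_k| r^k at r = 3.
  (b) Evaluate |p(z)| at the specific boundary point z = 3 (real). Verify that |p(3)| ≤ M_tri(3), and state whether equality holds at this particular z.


Coefficients: c_0 = -4, c_1 = -1, c_2 = -1, c_3 = -3, c_4 = 2. Radius r = 3.
Part (a). Triangle bound: M_tri(r) = Σ_k |c_k| r^k
  = |-4|·3^0 + |-1|·3^1 + |-1|·3^2 + |-3|·3^3 + |2|·3^4
  = 4 + 3 + 9 + 81 + 162 = 259.
This bounds M(r) := max_{|z|=r} |p(z)| from above; equality holds iff all terms c_k z^k can be made to align in phase at a single z on |z|=r.
Part (b). At z = 3 (real, on the circle |z| = r):
  p(3) = (-4)·3^0 + (-1)·3^1 + (-1)·3^2 + (-3)·3^3 + (2)·3^4 = 65.
  |p(3)| = 65.
Check: |p(3)| = 65 ≤ 259 = M_tri(3). ✓ Equality does not hold at z = 3 (the coefficients have mixed signs, so the terms do not all align in phase there).

M_tri(3) = 259; |p(3)| = 65; equality at z=3: no.


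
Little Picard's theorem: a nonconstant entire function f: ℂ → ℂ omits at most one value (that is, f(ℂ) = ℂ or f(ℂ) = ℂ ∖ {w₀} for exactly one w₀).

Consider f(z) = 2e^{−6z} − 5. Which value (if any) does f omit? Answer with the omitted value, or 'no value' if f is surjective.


Little Picard bounds the complement of f(ℂ) to at most one point.
e^{−6z} is never zero on ℂ, so 2·e^{−6z} takes every value in ℂ ∖ {0}. Adding -5 shifts the range to ℂ ∖ {-5}. Thus f omits exactly the value -5.

Omitted value: -5.


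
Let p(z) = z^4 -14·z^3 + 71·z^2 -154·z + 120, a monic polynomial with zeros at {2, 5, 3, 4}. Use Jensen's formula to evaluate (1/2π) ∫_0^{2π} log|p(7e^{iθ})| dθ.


Zeros: 2, 3, 4, 5; r = 7.
Inside |z| < r: 2, 3, 4, 5. Outside (|z| ≥ r): ∅.
p(0) = 120, so log|p(0)| = log(120) = 4.7875.
Apply Jensen: I(r) = log|p(0)| + Σ_k log(r/|z_k|), summed over zeros inside |z| < r.
  log(r/|z_k|) for z_k = 2: log(7/2) = 1.2528
  log(r/|z_k|) for z_k = 5: log(7/5) = 0.3365
  log(r/|z_k|) for z_k = 3: log(7/3) = 0.8473
  log(r/|z_k|) for z_k = 4: log(7/4) = 0.5596
Sum over inside zeros: 2.9961.
I(r) = log|p(0)| + (inside sum) = 4.7875 + 2.9961 = 7.7836.
Closed form (all zeros inside, monic): I(r) = n·log(r) = 4·log(7) = 7.7836. ✓

I(r) ≈ 7.7836.


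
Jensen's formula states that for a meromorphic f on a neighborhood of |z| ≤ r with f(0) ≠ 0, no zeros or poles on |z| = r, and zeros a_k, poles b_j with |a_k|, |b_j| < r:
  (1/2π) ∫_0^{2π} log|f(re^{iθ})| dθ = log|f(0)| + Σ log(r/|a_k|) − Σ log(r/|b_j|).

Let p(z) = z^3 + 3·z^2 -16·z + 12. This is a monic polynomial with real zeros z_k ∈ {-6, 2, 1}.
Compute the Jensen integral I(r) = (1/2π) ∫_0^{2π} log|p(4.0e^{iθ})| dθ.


Zeros: -6, 1, 2; r = 4.0.
Inside |z| < r: 1, 2. Outside (|z| ≥ r): -6.
p(0) = 12, so log|p(0)| = log(12) = 2.4849.
Apply Jensen: I(r) = log|p(0)| + Σ_k log(r/|z_k|), summed over zeros inside |z| < r.
  log(r/|z_k|) for z_k = 2: log(4.0/2) = 0.6931
  log(r/|z_k|) for z_k = 1: log(4.0/1) = 1.3863
  Outside zeros (-6) contribute nothing to the Jensen sum.
Sum over inside zeros: 2.0794.
I(r) = log|p(0)| + (inside sum) = 2.4849 + 2.0794 = 4.5643.
Note: since some zeros are outside |z| ≤ r, the simplified n·log(r) form does NOT apply — only the inside zeros contribute.

I(r) ≈ 4.5643.


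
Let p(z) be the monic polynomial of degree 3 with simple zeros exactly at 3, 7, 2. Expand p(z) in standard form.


The polynomial is p(z) = ∏_{α ∈ S} (z − α), where S = {3, 7, 2}.
Expanding the product yields: p(z) = z^3 -12·z^2 + 41·z -42.
The resulting polynomial has degree 3 and real coefficients as required.

p(z) = z^3 -12·z^2 + 41·z -42.


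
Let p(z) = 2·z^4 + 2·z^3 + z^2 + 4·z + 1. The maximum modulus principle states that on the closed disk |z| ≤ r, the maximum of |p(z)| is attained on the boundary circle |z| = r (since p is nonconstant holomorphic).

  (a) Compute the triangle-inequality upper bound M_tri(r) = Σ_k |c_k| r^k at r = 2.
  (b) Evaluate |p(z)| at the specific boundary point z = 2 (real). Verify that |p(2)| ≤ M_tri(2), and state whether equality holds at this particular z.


Coefficients: c_0 = 1, c_1 = 4, c_2 = 1, c_3 = 2, c_4 = 2. Radius r = 2.
Part (a). Triangle bound: M_tri(r) = Σ_k |c_k| r^k
  = |1|·2^0 + |4|·2^1 + |1|·2^2 + |2|·2^3 + |2|·2^4
  = 1 + 8 + 4 + 16 + 32 = 61.
This bounds M(r) := max_{|z|=r} |p(z)| from above; equality holds iff all terms c_k z^k can be made to align in phase at a single z on |z|=r.
Part (b). At z = 2 (real, on the circle |z| = r):
  p(2) = (1)·2^0 + (4)·2^1 + (1)·2^2 + (2)·2^3 + (2)·2^4 = 61.
  |p(2)| = 61.
Since all nonzero coefficients share the same sign, |p(2)| = 61 = M_tri(2); the triangle bound is attained at z = 2, so in fact M(r) = 61.

M_tri(2) = 61; |p(2)| = 61; equality at z=2: yes.


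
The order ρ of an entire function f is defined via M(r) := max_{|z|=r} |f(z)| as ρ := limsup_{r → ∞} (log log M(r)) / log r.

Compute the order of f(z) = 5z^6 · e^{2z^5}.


M(r) = max_{|z|=r} |5|·|z|^6·|e^{2z^5}| = 5·r^6 · e^{2r^5} (the factors attain their maxima compatibly on |z|=r). Then log M(r) = log 5 + 6·log r + 2r^5, dominated by the last term, so log log M(r) ~ 5·log r. The polynomial factor 5z^6 contributes only a log r term and does not affect the order. ρ = 5.
Therefore ρ = 5.

Order ρ = 5.


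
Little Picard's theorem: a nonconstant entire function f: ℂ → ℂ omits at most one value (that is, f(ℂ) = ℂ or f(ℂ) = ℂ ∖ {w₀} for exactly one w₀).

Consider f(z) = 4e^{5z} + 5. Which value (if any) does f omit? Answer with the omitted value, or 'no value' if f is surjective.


Little Picard bounds the complement of f(ℂ) to at most one point.
e^{5z} is never zero on ℂ, so 4·e^{5z} takes every value in ℂ ∖ {0}. Adding 5 shifts the range to ℂ ∖ {5}. Thus f omits exactly the value 5.

Omitted value: 5.


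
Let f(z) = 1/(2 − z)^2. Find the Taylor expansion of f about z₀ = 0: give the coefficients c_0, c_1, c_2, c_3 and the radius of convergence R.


Let w = z − z₀, so z = z₀ + w.
Then 2 − z = 2 − (z₀ + w) = (2 − z₀) − w = 2 − w.
f(z) = 1/(2 − w)^2 = (1/(2)^2) · (1 − w/(2))^{−2}.
By the binomial series (1−u)^{−2} = Σ_{n≥0} C(n+1, 1) u^n for |u|<1, with u = w/(2):
  c_n = C(n+1, 1) / (2)^(n+2).
  c_0 = 1/(2)^2 = 1/4.
  c_1 = 2/(2)^3 = 1/4.
  c_2 = 3/(2)^4 = 3/16.
  c_3 = 4/(2)^5 = 1/8.
The series is valid for |w/d| < 1, i.e. |z − z₀| < |d|.
Radius of convergence: R = |2 − z₀| = |2| = 2 (distance from z₀ to the singularity z = 2).

c_0 = 1/4, c_1 = 1/4, c_2 = 3/16, c_3 = 1/8; R = 2.


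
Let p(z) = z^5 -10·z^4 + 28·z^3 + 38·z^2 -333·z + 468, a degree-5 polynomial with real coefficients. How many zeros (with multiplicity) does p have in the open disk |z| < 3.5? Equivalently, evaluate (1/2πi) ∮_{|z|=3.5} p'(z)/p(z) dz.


The zeros of p are: (3 + 2i), (3 - 2i), 4, -3, 3.
Their magnitudes are: 3.606, 3.606, 4, 3, 3.
Zeros with |z| < R = 3.5: -3, 3.
Count = 2.
By the argument principle, (1/2πi) ∮_{|z|=R} p'(z)/p(z) dz equals exactly this count.

Number of zeros inside |z| < 3.5: 2.


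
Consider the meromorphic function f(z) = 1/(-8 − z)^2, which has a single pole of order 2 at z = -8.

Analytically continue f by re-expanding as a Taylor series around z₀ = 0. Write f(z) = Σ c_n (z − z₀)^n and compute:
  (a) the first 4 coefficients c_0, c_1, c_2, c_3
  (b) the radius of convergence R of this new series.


Let w = z − z₀, so z = z₀ + w.
Then -8 − z = -8 − (z₀ + w) = (-8 − z₀) − w = -8 − w.
f(z) = 1/(-8 − w)^2 = (1/(-8)^2) · (1 − w/(-8))^{−2}.
By the binomial series (1−u)^{−2} = Σ_{n≥0} C(n+1, 1) u^n for |u|<1, with u = w/(-8):
  c_n = C(n+1, 1) / (-8)^(n+2).
  c_0 = 1/(-8)^2 = 1/64.
  c_1 = 2/(-8)^3 = -1/256.
  c_2 = 3/(-8)^4 = 3/4096.
  c_3 = 4/(-8)^5 = -1/8192.
The series is valid for |w/d| < 1, i.e. |z − z₀| < |d|.
Radius of convergence: R = |-8 − z₀| = |-8| = 8 (distance from z₀ to the singularity z = -8).

c_0 = 1/64, c_1 = -1/256, c_2 = 3/4096, c_3 = -1/8192; R = 8.


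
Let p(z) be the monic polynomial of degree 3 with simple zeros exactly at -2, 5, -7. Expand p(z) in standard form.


The polynomial is p(z) = ∏_{α ∈ S} (z − α), where S = {-2, 5, -7}.
Expanding the product yields: p(z) = z^3 + 4·z^2 -31·z -70.
The resulting polynomial has degree 3 and real coefficients as required.

p(z) = z^3 + 4·z^2 -31·z -70.


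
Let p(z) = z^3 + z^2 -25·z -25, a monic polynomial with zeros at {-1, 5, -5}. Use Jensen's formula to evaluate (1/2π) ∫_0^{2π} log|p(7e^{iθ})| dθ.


Zeros: -5, -1, 5; r = 7.
Inside |z| < r: -5, -1, 5. Outside (|z| ≥ r): ∅.
p(0) = -25, so log|p(0)| = log(25) = 3.2189.
Apply Jensen: I(r) = log|p(0)| + Σ_k log(r/|z_k|), summed over zeros inside |z| < r.
  log(r/|z_k|) for z_k = -1: log(7/1) = 1.9459
  log(r/|z_k|) for z_k = 5: log(7/5) = 0.3365
  log(r/|z_k|) for z_k = -5: log(7/5) = 0.3365
Sum over inside zeros: 2.6189.
I(r) = log|p(0)| + (inside sum) = 3.2189 + 2.6189 = 5.8377.
Closed form (all zeros inside, monic): I(r) = n·log(r) = 3·log(7) = 5.8377. ✓

I(r) ≈ 5.8377.


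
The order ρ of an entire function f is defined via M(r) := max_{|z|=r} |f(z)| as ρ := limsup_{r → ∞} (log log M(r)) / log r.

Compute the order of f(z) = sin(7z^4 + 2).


Write sin(w) = (e^{iw} ± e^{−iw})/(2 or 2i), so |sin(w)| ≤ e^{|w|}. With w = 7z^4 + 2, |w| ≤ 7r^4 + 2 on |z|=r, giving M(r) ≤ e^{7r^4 + 2} and ρ ≤ 4. For the lower bound, choose z on |z|=r with 7z^4 purely imaginary of modulus 7r^4; then |sin(7z^4 + 2)| grows like e^{7r^4}/2, so ρ ≥ 4. Hence ρ = 4.
Therefore ρ = 4.

Order ρ = 4.


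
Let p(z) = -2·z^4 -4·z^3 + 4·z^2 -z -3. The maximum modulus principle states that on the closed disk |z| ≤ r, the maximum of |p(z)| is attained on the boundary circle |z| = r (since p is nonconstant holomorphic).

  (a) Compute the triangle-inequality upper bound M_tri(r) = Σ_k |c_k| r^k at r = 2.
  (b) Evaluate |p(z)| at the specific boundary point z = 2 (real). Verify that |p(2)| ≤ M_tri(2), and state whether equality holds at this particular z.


Coefficients: c_0 = -3, c_1 = -1, c_2 = 4, c_3 = -4, c_4 = -2. Radius r = 2.
Part (a). Triangle bound: M_tri(r) = Σ_k |c_k| r^k
  = |-3|·2^0 + |-1|·2^1 + |4|·2^2 + |-4|·2^3 + |-2|·2^4
  = 3 + 2 + 16 + 32 + 32 = 85.
This bounds M(r) := max_{|z|=r} |p(z)| from above; equality holds iff all terms c_k z^k can be made to align in phase at a single z on |z|=r.
Part (b). At z = 2 (real, on the circle |z| = r):
  p(2) = (-3)·2^0 + (-1)·2^1 + (4)·2^2 + (-4)·2^3 + (-2)·2^4 = -53.
  |p(2)| = 53.
Check: |p(2)| = 53 ≤ 85 = M_tri(2). ✓ Equality does not hold at z = 2 (the coefficients have mixed signs, so the terms do not all align in phase there).

M_tri(2) = 85; |p(2)| = 53; equality at z=2: no.


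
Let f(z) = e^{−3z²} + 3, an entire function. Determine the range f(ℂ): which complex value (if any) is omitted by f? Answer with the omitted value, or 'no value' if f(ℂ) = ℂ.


Little Picard bounds the complement of f(ℂ) to at most one point.
The exponent g(z) = −3z² is a nonconstant polynomial, hence surjective onto ℂ. So e^{g(z)} takes every value in {e^w : w ∈ ℂ} = ℂ ∖ {0}. Adding 3 shifts the range to ℂ ∖ {3}. f omits exactly 3.

Omitted value: 3.


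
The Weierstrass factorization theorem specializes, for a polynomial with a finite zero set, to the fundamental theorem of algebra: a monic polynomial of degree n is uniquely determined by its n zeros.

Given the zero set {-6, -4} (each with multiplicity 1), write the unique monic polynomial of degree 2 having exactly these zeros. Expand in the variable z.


The polynomial is p(z) = ∏_{α ∈ S} (z − α), where S = {-6, -4}.
Expanding the product yields: p(z) = z^2 + 10·z + 24.
The resulting polynomial has degree 2 and real coefficients as required.

p(z) = z^2 + 10·z + 24.


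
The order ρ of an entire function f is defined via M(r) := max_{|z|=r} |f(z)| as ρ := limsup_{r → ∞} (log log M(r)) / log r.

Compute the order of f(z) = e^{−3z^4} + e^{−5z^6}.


Each summand is entire of order 4 and 6 respectively (as in the single-exponential case). The order of a sum is at most the max of the orders, so ρ ≤ 6. For the lower bound: on |z|=r choose arg z so that -5z^6 is real positive; then |e^{-5z^6}| = e^{5r^6} while |e^{-3z^4}| ≤ e^{3r^4} = o(e^{5r^6}). So |f| ≥ e^{5r^6}(1 − o(1)) and ρ ≥ 6. Hence ρ = max(4, 6) = 6.
Therefore ρ = 6.

Order ρ = 6.


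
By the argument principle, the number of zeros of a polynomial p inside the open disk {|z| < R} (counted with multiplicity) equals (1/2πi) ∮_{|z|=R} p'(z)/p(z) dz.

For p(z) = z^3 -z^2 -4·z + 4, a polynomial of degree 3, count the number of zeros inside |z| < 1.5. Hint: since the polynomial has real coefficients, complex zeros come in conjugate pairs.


The zeros of p are: -2, 2, 1.
Their magnitudes are: 2, 2, 1.
Zeros with |z| < R = 1.5: 1.
Count = 1.
By the argument principle, (1/2πi) ∮_{|z|=R} p'(z)/p(z) dz equals exactly this count.

Number of zeros inside |z| < 1.5: 1.


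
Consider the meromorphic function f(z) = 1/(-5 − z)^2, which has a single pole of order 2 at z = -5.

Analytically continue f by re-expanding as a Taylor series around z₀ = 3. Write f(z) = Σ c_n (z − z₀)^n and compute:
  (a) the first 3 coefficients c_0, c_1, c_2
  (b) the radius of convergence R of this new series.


Let w = z − z₀, so z = z₀ + w.
Then -5 − z = -5 − (z₀ + w) = (-5 − z₀) − w = -8 − w.
f(z) = 1/(-8 − w)^2 = (1/(-8)^2) · (1 − w/(-8))^{−2}.
By the binomial series (1−u)^{−2} = Σ_{n≥0} C(n+1, 1) u^n for |u|<1, with u = w/(-8):
  c_n = C(n+1, 1) / (-8)^(n+2).
  c_0 = 1/(-8)^2 = 1/64.
  c_1 = 2/(-8)^3 = -1/256.
  c_2 = 3/(-8)^4 = 3/4096.
The series is valid for |w/d| < 1, i.e. |z − z₀| < |d|.
Radius of convergence: R = |-5 − z₀| = |-8| = 8 (distance from z₀ to the singularity z = -5).

c_0 = 1/64, c_1 = -1/256, c_2 = 3/4096; R = 8.


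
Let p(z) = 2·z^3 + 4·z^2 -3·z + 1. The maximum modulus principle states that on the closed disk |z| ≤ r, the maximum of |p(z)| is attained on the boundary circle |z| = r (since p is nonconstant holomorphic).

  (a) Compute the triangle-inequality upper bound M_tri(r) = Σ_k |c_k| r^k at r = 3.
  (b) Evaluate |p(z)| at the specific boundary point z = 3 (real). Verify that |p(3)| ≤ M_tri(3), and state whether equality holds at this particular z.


Coefficients: c_0 = 1, c_1 = -3, c_2 = 4, c_3 = 2. Radius r = 3.
Part (a). Triangle bound: M_tri(r) = Σ_k |c_k| r^k
  = |1|·3^0 + |-3|·3^1 + |4|·3^2 + |2|·3^3
  = 1 + 9 + 36 + 54 = 100.
This bounds M(r) := max_{|z|=r} |p(z)| from above; equality holds iff all terms c_k z^k can be made to align in phase at a single z on |z|=r.
Part (b). At z = 3 (real, on the circle |z| = r):
  p(3) = (1)·3^0 + (-3)·3^1 + (4)·3^2 + (2)·3^3 = 82.
  |p(3)| = 82.
Check: |p(3)| = 82 ≤ 100 = M_tri(3). ✓ Equality does not hold at z = 3 (the coefficients have mixed signs, so the terms do not all align in phase there).

M_tri(3) = 100; |p(3)| = 82; equality at z=3: no.


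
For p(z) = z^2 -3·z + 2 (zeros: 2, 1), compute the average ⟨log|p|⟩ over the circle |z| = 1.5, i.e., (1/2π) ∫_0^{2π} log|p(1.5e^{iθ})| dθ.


Zeros: 1, 2; r = 1.5.
Inside |z| < r: 1. Outside (|z| ≥ r): 2.
p(0) = 2, so log|p(0)| = log(2) = 0.6931.
Apply Jensen: I(r) = log|p(0)| + Σ_k log(r/|z_k|), summed over zeros inside |z| < r.
  log(r/|z_k|) for z_k = 1: log(1.5/1) = 0.4055
  Outside zeros (2) contribute nothing to the Jensen sum.
Sum over inside zeros: 0.4055.
I(r) = log|p(0)| + (inside sum) = 0.6931 + 0.4055 = 1.0986.
Note: since some zeros are outside |z| ≤ r, the simplified n·log(r) form does NOT apply — only the inside zeros contribute.

I(r) ≈ 1.0986.


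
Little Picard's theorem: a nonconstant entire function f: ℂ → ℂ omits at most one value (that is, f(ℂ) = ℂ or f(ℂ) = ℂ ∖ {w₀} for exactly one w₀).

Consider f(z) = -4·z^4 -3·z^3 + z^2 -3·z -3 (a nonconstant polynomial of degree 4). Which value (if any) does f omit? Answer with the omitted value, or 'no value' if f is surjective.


Little Picard bounds the complement of f(ℂ) to at most one point.
For every w ∈ ℂ, the equation p(z) − w = 0 is a nonconstant polynomial in z and hence has at least one root by the fundamental theorem of algebra. So p is surjective onto ℂ, omitting no value.

Omitted value: no value.


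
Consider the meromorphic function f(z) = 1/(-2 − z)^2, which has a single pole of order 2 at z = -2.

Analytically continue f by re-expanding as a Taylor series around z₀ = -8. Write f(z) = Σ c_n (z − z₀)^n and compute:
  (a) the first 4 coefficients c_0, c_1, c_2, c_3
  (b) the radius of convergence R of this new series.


Let w = z − z₀, so z = z₀ + w.
Then -2 − z = -2 − (z₀ + w) = (-2 − z₀) − w = 6 − w.
f(z) = 1/(6 − w)^2 = (1/(6)^2) · (1 − w/(6))^{−2}.
By the binomial series (1−u)^{−2} = Σ_{n≥0} C(n+1, 1) u^n for |u|<1, with u = w/(6):
  c_n = C(n+1, 1) / (6)^(n+2).
  c_0 = 1/(6)^2 = 1/36.
  c_1 = 2/(6)^3 = 1/108.
  c_2 = 3/(6)^4 = 1/432.
  c_3 = 4/(6)^5 = 1/1944.
The series is valid for |w/d| < 1, i.e. |z − z₀| < |d|.
Radius of convergence: R = |-2 − z₀| = |6| = 6 (distance from z₀ to the singularity z = -2).

c_0 = 1/36, c_1 = 1/108, c_2 = 1/432, c_3 = 1/1944; R = 6.


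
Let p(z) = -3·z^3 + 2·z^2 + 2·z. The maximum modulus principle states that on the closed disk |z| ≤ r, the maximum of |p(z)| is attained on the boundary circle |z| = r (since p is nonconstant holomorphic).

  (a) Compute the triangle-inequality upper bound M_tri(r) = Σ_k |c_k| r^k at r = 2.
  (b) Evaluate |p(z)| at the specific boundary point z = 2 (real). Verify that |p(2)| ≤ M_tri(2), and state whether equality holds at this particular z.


Coefficients: c_0 = 0, c_1 = 2, c_2 = 2, c_3 = -3. Radius r = 2.
Part (a). Triangle bound: M_tri(r) = Σ_k |c_k| r^k
  = |0|·2^0 + |2|·2^1 + |2|·2^2 + |-3|·2^3
  = 0 + 4 + 8 + 24 = 36.
This bounds M(r) := max_{|z|=r} |p(z)| from above; equality holds iff all terms c_k z^k can be made to align in phase at a single z on |z|=r.
Part (b). At z = 2 (real, on the circle |z| = r):
  p(2) = (0)·2^0 + (2)·2^1 + (2)·2^2 + (-3)·2^3 = -12.
  |p(2)| = 12.
Check: |p(2)| = 12 ≤ 36 = M_tri(2). ✓ Equality does not hold at z = 2 (the coefficients have mixed signs, so the terms do not all align in phase there).

M_tri(2) = 36; |p(2)| = 12; equality at z=2: no.


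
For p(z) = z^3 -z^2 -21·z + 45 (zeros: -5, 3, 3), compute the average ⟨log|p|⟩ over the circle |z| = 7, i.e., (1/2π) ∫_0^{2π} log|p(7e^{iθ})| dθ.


Zeros: -5, 3, 3; r = 7.
Inside |z| < r: -5, 3, 3. Outside (|z| ≥ r): ∅.
p(0) = 45, so log|p(0)| = log(45) = 3.8067.
Apply Jensen: I(r) = log|p(0)| + Σ_k log(r/|z_k|), summed over zeros inside |z| < r.
  log(r/|z_k|) for z_k = -5: log(7/5) = 0.3365
  log(r/|z_k|) for z_k = 3: log(7/3) = 0.8473
  log(r/|z_k|) for z_k = 3: log(7/3) = 0.8473
Sum over inside zeros: 2.0311.
I(r) = log|p(0)| + (inside sum) = 3.8067 + 2.0311 = 5.8377.
Closed form (all zeros inside, monic): I(r) = n·log(r) = 3·log(7) = 5.8377. ✓

I(r) ≈ 5.8377.


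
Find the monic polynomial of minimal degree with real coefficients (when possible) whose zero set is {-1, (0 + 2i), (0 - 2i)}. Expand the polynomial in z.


The polynomial is p(z) = ∏_{α ∈ S} (z − α), where S = {-1, (0 + 2i), (0 - 2i)}.
Expanding the product yields: p(z) = z^3 + z^2 + 4·z + 4.
Note conjugate pairs combine to real quadratics: (z − (0+2i))(z − (0−2i)) = z² + 4.
The resulting polynomial has degree 3 and real coefficients as required.

p(z) = z^3 + z^2 + 4·z + 4.


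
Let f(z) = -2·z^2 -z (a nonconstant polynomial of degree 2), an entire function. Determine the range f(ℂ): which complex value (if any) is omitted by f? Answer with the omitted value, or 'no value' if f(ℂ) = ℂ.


Little Picard bounds the complement of f(ℂ) to at most one point.
For every w ∈ ℂ, the equation p(z) − w = 0 is a nonconstant polynomial in z and hence has at least one root by the fundamental theorem of algebra. So p is surjective onto ℂ, omitting no value.

Omitted value: no value.


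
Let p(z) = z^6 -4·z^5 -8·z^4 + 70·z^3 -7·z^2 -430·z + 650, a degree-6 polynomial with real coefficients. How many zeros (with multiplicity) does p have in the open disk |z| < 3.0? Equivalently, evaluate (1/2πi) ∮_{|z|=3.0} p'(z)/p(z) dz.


The zeros of p are: (-3 + 1i), (-3 - 1i), (3 + 2i), (3 - 2i), (2 + 1i), (2 - 1i).
Their magnitudes are: 3.162, 3.162, 3.606, 3.606, 2.236, 2.236.
Zeros with |z| < R = 3.0: (2 + 1i), (2 - 1i).
Count = 2.
By the argument principle, (1/2πi) ∮_{|z|=R} p'(z)/p(z) dz equals exactly this count.

Number of zeros inside |z| < 3.0: 2.


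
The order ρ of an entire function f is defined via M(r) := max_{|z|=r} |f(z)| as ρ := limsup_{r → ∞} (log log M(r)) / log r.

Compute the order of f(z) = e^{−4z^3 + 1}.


|e^{−4z^3 + 1}| = e^{Re(-4·z^3) + 1} ≤ e^{4|z|^3 + 1} = e^{4r^3 + 1} on |z| = r, so ρ ≤ 3. Choosing z on |z|=r so that -4·z^3 is real positive (always possible by picking arg z appropriately) gives |f(z)| = e^{4r^3 + 1}, matching the bound. The additive constant 1 does not affect log log M(r) ~ 3·log r. Hence ρ = 3.
Therefore ρ = 3.

Order ρ = 3.


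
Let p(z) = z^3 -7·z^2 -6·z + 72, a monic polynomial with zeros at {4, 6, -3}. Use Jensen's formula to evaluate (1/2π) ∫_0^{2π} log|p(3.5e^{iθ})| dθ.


Zeros: -3, 4, 6; r = 3.5.
Inside |z| < r: -3. Outside (|z| ≥ r): 4, 6.
p(0) = 72, so log|p(0)| = log(72) = 4.2767.
Apply Jensen: I(r) = log|p(0)| + Σ_k log(r/|z_k|), summed over zeros inside |z| < r.
  log(r/|z_k|) for z_k = -3: log(3.5/3) = 0.1542
  Outside zeros (4, 6) contribute nothing to the Jensen sum.
Sum over inside zeros: 0.1542.
I(r) = log|p(0)| + (inside sum) = 4.2767 + 0.1542 = 4.4308.
Note: since some zeros are outside |z| ≤ r, the simplified n·log(r) form does NOT apply — only the inside zeros contribute.

I(r) ≈ 4.4308.


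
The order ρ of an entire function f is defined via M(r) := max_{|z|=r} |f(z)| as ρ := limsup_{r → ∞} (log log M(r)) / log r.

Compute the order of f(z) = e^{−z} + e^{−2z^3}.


Each summand is entire of order 1 and 3 respectively (as in the single-exponential case). The order of a sum is at most the max of the orders, so ρ ≤ 3. For the lower bound: on |z|=r choose arg z so that -2z^3 is real positive; then |e^{-2z^3}| = e^{2r^3} while |e^{-1z}| ≤ e^{1r^1} = o(e^{2r^3}). So |f| ≥ e^{2r^3}(1 − o(1)) and ρ ≥ 3. Hence ρ = max(1, 3) = 3.
Therefore ρ = 3.

Order ρ = 3.


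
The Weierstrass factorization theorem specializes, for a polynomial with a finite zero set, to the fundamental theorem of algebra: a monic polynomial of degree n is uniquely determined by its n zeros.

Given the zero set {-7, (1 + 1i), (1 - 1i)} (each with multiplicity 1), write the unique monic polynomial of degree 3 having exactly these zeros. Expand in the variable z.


The polynomial is p(z) = ∏_{α ∈ S} (z − α), where S = {-7, (1 + 1i), (1 - 1i)}.
Expanding the product yields: p(z) = z^3 + 5·z^2 -12·z + 14.
Note conjugate pairs combine to real quadratics: (z − (1+1i))(z − (1−1i)) = z² − 2z + 2.
The resulting polynomial has degree 3 and real coefficients as required.

p(z) = z^3 + 5·z^2 -12·z + 14.


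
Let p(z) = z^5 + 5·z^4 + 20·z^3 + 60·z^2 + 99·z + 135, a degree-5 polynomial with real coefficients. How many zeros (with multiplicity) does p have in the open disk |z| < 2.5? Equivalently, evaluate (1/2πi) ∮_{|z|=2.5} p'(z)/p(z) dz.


The zeros of p are: (0 + 3i), (0 - 3i), (-1 + 2i), (-1 - 2i), -3.
Their magnitudes are: 3, 3, 2.236, 2.236, 3.
Zeros with |z| < R = 2.5: (-1 + 2i), (-1 - 2i).
Count = 2.
By the argument principle, (1/2πi) ∮_{|z|=R} p'(z)/p(z) dz equals exactly this count.

Number of zeros inside |z| < 2.5: 2.


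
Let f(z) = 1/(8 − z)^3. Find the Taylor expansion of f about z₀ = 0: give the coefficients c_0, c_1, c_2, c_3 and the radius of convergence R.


Let w = z − z₀, so z = z₀ + w.
Then 8 − z = 8 − (z₀ + w) = (8 − z₀) − w = 8 − w.
f(z) = 1/(8 − w)^3 = (1/(8)^3) · (1 − w/(8))^{−3}.
By the binomial series (1−u)^{−3} = Σ_{n≥0} C(n+2, 2) u^n for |u|<1, with u = w/(8):
  c_n = C(n+2, 2) / (8)^(n+3).
  c_0 = 1/(8)^3 = 1/512.
  c_1 = 3/(8)^4 = 3/4096.
  c_2 = 6/(8)^5 = 3/16384.
  c_3 = 10/(8)^6 = 5/131072.
The series is valid for |w/d| < 1, i.e. |z − z₀| < |d|.
Radius of convergence: R = |8 − z₀| = |8| = 8 (distance from z₀ to the singularity z = 8).

c_0 = 1/512, c_1 = 3/4096, c_2 = 3/16384, c_3 = 5/131072; R = 8.


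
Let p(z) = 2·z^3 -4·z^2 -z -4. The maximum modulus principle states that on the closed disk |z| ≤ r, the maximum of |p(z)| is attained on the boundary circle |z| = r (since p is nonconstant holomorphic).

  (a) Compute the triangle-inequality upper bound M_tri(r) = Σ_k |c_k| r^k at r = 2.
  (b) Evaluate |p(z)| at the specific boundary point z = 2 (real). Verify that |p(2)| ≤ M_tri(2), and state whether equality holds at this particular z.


Coefficients: c_0 = -4, c_1 = -1, c_2 = -4, c_3 = 2. Radius r = 2.
Part (a). Triangle bound: M_tri(r) = Σ_k |c_k| r^k
  = |-4|·2^0 + |-1|·2^1 + |-4|·2^2 + |2|·2^3
  = 4 + 2 + 16 + 16 = 38.
This bounds M(r) := max_{|z|=r} |p(z)| from above; equality holds iff all terms c_k z^k can be made to align in phase at a single z on |z|=r.
Part (b). At z = 2 (real, on the circle |z| = r):
  p(2) = (-4)·2^0 + (-1)·2^1 + (-4)·2^2 + (2)·2^3 = -6.
  |p(2)| = 6.
Check: |p(2)| = 6 ≤ 38 = M_tri(2). ✓ Equality does not hold at z = 2 (the coefficients have mixed signs, so the terms do not all align in phase there).

M_tri(2) = 38; |p(2)| = 6; equality at z=2: no.


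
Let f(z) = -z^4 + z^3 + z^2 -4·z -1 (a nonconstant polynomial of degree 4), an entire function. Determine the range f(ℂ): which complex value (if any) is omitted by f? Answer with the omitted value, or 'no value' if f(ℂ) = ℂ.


Little Picard bounds the complement of f(ℂ) to at most one point.
For every w ∈ ℂ, the equation p(z) − w = 0 is a nonconstant polynomial in z and hence has at least one root by the fundamental theorem of algebra. So p is surjective onto ℂ, omitting no value.

Omitted value: no value.


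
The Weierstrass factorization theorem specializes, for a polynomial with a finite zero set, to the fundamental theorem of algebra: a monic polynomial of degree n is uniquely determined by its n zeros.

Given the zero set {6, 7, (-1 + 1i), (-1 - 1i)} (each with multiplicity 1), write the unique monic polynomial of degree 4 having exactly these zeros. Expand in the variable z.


The polynomial is p(z) = ∏_{α ∈ S} (z − α), where S = {6, 7, (-1 + 1i), (-1 - 1i)}.
Expanding the product yields: p(z) = z^4 -11·z^3 + 18·z^2 + 58·z + 84.
Note conjugate pairs combine to real quadratics: (z − (-1+1i))(z − (-1−1i)) = z² + 2z + 2.
The resulting polynomial has degree 4 and real coefficients as required.

p(z) = z^4 -11·z^3 + 18·z^2 + 58·z + 84.


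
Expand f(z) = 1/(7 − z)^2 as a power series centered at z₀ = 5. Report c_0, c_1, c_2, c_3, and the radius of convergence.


Let w = z − z₀, so z = z₀ + w.
Then 7 − z = 7 − (z₀ + w) = (7 − z₀) − w = 2 − w.
f(z) = 1/(2 − w)^2 = (1/(2)^2) · (1 − w/(2))^{−2}.
By the binomial series (1−u)^{−2} = Σ_{n≥0} C(n+1, 1) u^n for |u|<1, with u = w/(2):
  c_n = C(n+1, 1) / (2)^(n+2).
  c_0 = 1/(2)^2 = 1/4.
  c_1 = 2/(2)^3 = 1/4.
  c_2 = 3/(2)^4 = 3/16.
  c_3 = 4/(2)^5 = 1/8.
The series is valid for |w/d| < 1, i.e. |z − z₀| < |d|.
Radius of convergence: R = |7 − z₀| = |2| = 2 (distance from z₀ to the singularity z = 7).

c_0 = 1/4, c_1 = 1/4, c_2 = 3/16, c_3 = 1/8; R = 2.


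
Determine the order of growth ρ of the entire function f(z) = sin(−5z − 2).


sin(w) is a linear combination of e^{iw} and e^{−iw} (or e^w, e^{−w} in the hyperbolic case), so |sin(w)| ≤ e^{|w|}. With w = −5z − 2, |w| ≤ 5|z| + 2 = 5r + 2 on |z| = r, giving M(r) ≤ e^{5r + 2}, so ρ ≤ 1. On a suitable ray (z = it for sin/cos; z = t for sinh/cosh, t real → ∞), |sin(−5z − 2)| grows like e^{5|t|}/2, so ρ ≥ 1. Hence ρ = 1.
Therefore ρ = 1.

Order ρ = 1.


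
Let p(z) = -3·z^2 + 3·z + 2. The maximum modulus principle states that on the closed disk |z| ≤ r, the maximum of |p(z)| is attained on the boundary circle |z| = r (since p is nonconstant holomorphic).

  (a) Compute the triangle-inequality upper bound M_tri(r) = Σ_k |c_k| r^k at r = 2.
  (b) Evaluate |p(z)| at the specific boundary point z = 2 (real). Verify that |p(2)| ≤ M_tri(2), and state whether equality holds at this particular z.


Coefficients: c_0 = 2, c_1 = 3, c_2 = -3. Radius r = 2.
Part (a). Triangle bound: M_tri(r) = Σ_k |c_k| r^k
  = |2|·2^0 + |3|·2^1 + |-3|·2^2
  = 2 + 6 + 12 = 20.
This bounds M(r) := max_{|z|=r} |p(z)| from above; equality holds iff all terms c_k z^k can be made to align in phase at a single z on |z|=r.
Part (b). At z = 2 (real, on the circle |z| = r):
  p(2) = (2)·2^0 + (3)·2^1 + (-3)·2^2 = -4.
  |p(2)| = 4.
Check: |p(2)| = 4 ≤ 20 = M_tri(2). ✓ Equality does not hold at z = 2 (the coefficients have mixed signs, so the terms do not all align in phase there).

M_tri(2) = 20; |p(2)| = 4; equality at z=2: no.


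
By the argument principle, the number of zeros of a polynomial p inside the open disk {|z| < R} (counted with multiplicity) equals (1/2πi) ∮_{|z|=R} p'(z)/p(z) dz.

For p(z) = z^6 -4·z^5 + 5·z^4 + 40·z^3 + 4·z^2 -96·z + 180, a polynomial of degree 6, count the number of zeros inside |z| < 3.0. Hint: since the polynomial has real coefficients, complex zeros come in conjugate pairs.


The zeros of p are: (-2 + 1i), (-2 - 1i), (3 + 3i), (3 - 3i), (1 + 1i), (1 - 1i).
Their magnitudes are: 2.236, 2.236, 4.243, 4.243, 1.414, 1.414.
Zeros with |z| < R = 3.0: (-2 + 1i), (-2 - 1i), (1 + 1i), (1 - 1i).
Count = 4.
By the argument principle, (1/2πi) ∮_{|z|=R} p'(z)/p(z) dz equals exactly this count.

Number of zeros inside |z| < 3.0: 4.


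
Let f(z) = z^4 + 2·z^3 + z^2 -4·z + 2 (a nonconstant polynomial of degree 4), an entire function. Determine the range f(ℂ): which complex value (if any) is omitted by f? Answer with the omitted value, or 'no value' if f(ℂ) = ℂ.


Little Picard bounds the complement of f(ℂ) to at most one point.
For every w ∈ ℂ, the equation p(z) − w = 0 is a nonconstant polynomial in z and hence has at least one root by the fundamental theorem of algebra. So p is surjective onto ℂ, omitting no value.

Omitted value: no value.


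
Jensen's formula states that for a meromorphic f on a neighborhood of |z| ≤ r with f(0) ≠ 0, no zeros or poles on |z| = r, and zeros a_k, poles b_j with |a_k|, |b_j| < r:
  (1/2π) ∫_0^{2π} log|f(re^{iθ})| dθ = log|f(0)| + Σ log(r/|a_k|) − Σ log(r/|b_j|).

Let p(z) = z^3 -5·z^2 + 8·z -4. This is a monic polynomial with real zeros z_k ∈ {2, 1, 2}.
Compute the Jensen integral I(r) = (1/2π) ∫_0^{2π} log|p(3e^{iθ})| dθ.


Zeros: 1, 2, 2; r = 3.
Inside |z| < r: 1, 2, 2. Outside (|z| ≥ r): ∅.
p(0) = -4, so log|p(0)| = log(4) = 1.3863.
Apply Jensen: I(r) = log|p(0)| + Σ_k log(r/|z_k|), summed over zeros inside |z| < r.
  log(r/|z_k|) for z_k = 2: log(3/2) = 0.4055
  log(r/|z_k|) for z_k = 1: log(3/1) = 1.0986
  log(r/|z_k|) for z_k = 2: log(3/2) = 0.4055
Sum over inside zeros: 1.9095.
I(r) = log|p(0)| + (inside sum) = 1.3863 + 1.9095 = 3.2958.
Closed form (all zeros inside, monic): I(r) = n·log(r) = 3·log(3) = 3.2958. ✓

I(r) ≈ 3.2958.


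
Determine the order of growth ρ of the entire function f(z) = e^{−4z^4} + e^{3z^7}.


Each summand is entire of order 4 and 7 respectively (as in the single-exponential case). The order of a sum is at most the max of the orders, so ρ ≤ 7. For the lower bound: on |z|=r choose arg z so that 3z^7 is real positive; then |e^{3z^7}| = e^{3r^7} while |e^{-4z^4}| ≤ e^{4r^4} = o(e^{3r^7}). So |f| ≥ e^{3r^7}(1 − o(1)) and ρ ≥ 7. Hence ρ = max(4, 7) = 7.
Therefore ρ = 7.

Order ρ = 7.


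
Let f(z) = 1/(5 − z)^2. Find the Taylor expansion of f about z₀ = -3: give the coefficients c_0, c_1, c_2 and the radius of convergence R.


Let w = z − z₀, so z = z₀ + w.
Then 5 − z = 5 − (z₀ + w) = (5 − z₀) − w = 8 − w.
f(z) = 1/(8 − w)^2 = (1/(8)^2) · (1 − w/(8))^{−2}.
By the binomial series (1−u)^{−2} = Σ_{n≥0} C(n+1, 1) u^n for |u|<1, with u = w/(8):
  c_n = C(n+1, 1) / (8)^(n+2).
  c_0 = 1/(8)^2 = 1/64.
  c_1 = 2/(8)^3 = 1/256.
  c_2 = 3/(8)^4 = 3/4096.
The series is valid for |w/d| < 1, i.e. |z − z₀| < |d|.
Radius of convergence: R = |5 − z₀| = |8| = 8 (distance from z₀ to the singularity z = 5).

c_0 = 1/64, c_1 = 1/256, c_2 = 3/4096; R = 8.


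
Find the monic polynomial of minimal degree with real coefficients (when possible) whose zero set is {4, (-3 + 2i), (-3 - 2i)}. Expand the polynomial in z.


The polynomial is p(z) = ∏_{α ∈ S} (z − α), where S = {4, (-3 + 2i), (-3 - 2i)}.
Expanding the product yields: p(z) = z^3 + 2·z^2 -11·z -52.
Note conjugate pairs combine to real quadratics: (z − (-3+2i))(z − (-3−2i)) = z² + 6z + 13.
The resulting polynomial has degree 3 and real coefficients as required.

p(z) = z^3 + 2·z^2 -11·z -52.


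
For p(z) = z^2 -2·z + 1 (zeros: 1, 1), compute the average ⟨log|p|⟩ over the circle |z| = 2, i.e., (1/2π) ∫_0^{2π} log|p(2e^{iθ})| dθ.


Zeros: 1, 1; r = 2.
Inside |z| < r: 1, 1. Outside (|z| ≥ r): ∅.
p(0) = 1, so log|p(0)| = log(1) = 0.0000.
Apply Jensen: I(r) = log|p(0)| + Σ_k log(r/|z_k|), summed over zeros inside |z| < r.
  log(r/|z_k|) for z_k = 1: log(2/1) = 0.6931
  log(r/|z_k|) for z_k = 1: log(2/1) = 0.6931
Sum over inside zeros: 1.3863.
I(r) = log|p(0)| + (inside sum) = 0.0000 + 1.3863 = 1.3863.
Closed form (all zeros inside, monic): I(r) = n·log(r) = 2·log(2) = 1.3863. ✓

I(r) ≈ 1.3863.


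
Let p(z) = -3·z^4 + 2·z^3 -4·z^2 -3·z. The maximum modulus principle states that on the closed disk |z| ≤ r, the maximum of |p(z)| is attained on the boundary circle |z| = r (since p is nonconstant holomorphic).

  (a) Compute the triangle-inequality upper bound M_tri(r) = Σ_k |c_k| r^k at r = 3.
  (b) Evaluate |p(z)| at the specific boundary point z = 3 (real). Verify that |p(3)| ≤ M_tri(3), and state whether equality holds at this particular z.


Coefficients: c_0 = 0, c_1 = -3, c_2 = -4, c_3 = 2, c_4 = -3. Radius r = 3.
Part (a). Triangle bound: M_tri(r) = Σ_k |c_k| r^k
  = |0|·3^0 + |-3|·3^1 + |-4|·3^2 + |2|·3^3 + |-3|·3^4
  = 0 + 9 + 36 + 54 + 243 = 342.
This bounds M(r) := max_{|z|=r} |p(z)| from above; equality holds iff all terms c_k z^k can be made to align in phase at a single z on |z|=r.
Part (b). At z = 3 (real, on the circle |z| = r):
  p(3) = (0)·3^0 + (-3)·3^1 + (-4)·3^2 + (2)·3^3 + (-3)·3^4 = -234.
  |p(3)| = 234.
Check: |p(3)| = 234 ≤ 342 = M_tri(3). ✓ Equality does not hold at z = 3 (the coefficients have mixed signs, so the terms do not all align in phase there).

M_tri(3) = 342; |p(3)| = 234; equality at z=3: no.


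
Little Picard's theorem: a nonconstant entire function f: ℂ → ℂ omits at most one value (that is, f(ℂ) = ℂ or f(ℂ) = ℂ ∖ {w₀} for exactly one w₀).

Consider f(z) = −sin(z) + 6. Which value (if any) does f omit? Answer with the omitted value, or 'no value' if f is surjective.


Little Picard bounds the complement of f(ℂ) to at most one point.
sin is entire and surjective onto ℂ: for every w ∈ ℂ, sin(ζ) = w has a solution ζ ∈ ℂ (e.g., via the complex inverse arcsin). With ζ = z this gives z = ζ/(1). Then -1·sin(z) takes every value in -1·ℂ = ℂ, and adding 6 is a bijection of ℂ. So f is surjective and omits no value. (Note: only on the real line is sin bounded by [−1, 1].)

Omitted value: no value.


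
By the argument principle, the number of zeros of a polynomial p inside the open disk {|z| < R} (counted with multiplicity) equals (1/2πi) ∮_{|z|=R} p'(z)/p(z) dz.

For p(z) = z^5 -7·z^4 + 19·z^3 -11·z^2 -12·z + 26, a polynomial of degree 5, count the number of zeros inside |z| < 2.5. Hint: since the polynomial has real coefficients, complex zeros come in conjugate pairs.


The zeros of p are: -1, (1 + 1i), (1 - 1i), (3 + 2i), (3 - 2i).
Their magnitudes are: 1, 1.414, 1.414, 3.606, 3.606.
Zeros with |z| < R = 2.5: -1, (1 + 1i), (1 - 1i).
Count = 3.
By the argument principle, (1/2πi) ∮_{|z|=R} p'(z)/p(z) dz equals exactly this count.

Number of zeros inside |z| < 2.5: 3.


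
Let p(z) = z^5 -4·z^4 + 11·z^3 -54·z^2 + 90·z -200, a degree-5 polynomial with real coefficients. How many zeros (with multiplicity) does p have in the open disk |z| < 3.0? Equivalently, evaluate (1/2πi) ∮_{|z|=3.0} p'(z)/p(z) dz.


The zeros of p are: 4, (1 + 2i), (1 - 2i), (-1 + 3i), (-1 - 3i).
Their magnitudes are: 4, 2.236, 2.236, 3.162, 3.162.
Zeros with |z| < R = 3.0: (1 + 2i), (1 - 2i).
Count = 2.
By the argument principle, (1/2πi) ∮_{|z|=R} p'(z)/p(z) dz equals exactly this count.

Number of zeros inside |z| < 3.0: 2.


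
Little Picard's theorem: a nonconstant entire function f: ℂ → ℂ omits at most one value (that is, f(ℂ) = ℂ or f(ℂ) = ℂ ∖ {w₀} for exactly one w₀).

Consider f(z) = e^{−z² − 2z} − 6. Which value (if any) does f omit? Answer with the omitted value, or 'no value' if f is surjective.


Little Picard bounds the complement of f(ℂ) to at most one point.
The exponent g(z) = −z² − 2z is a nonconstant polynomial, hence surjective onto ℂ. So e^{g(z)} takes every value in {e^w : w ∈ ℂ} = ℂ ∖ {0}. Adding -6 shifts the range to ℂ ∖ {-6}. f omits exactly -6.

Omitted value: -6.
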